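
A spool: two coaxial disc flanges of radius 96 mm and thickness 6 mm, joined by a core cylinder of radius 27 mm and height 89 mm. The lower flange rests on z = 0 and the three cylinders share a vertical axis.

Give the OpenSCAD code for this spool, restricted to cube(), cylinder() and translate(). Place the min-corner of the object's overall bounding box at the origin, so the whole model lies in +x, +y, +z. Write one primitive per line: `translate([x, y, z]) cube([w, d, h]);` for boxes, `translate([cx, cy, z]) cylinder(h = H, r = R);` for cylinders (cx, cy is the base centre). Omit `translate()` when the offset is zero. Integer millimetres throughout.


translate([96, 96, 0]) cylinder(h = 6, r = 96);
translate([96, 96, 6]) cylinder(h = 89, r = 27);
translate([96, 96, 95]) cylinder(h = 6, r = 96);


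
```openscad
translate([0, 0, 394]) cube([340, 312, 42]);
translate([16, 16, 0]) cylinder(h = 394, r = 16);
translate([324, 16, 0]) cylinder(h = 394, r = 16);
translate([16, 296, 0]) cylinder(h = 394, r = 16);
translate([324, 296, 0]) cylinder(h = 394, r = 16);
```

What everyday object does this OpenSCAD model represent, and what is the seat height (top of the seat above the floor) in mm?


A stool. The seat height is 436 mm.

A 340×312×42 slab at z = 394 on four corner cylinders — a stool. The seat top is 394 + 42 = 436 mm.


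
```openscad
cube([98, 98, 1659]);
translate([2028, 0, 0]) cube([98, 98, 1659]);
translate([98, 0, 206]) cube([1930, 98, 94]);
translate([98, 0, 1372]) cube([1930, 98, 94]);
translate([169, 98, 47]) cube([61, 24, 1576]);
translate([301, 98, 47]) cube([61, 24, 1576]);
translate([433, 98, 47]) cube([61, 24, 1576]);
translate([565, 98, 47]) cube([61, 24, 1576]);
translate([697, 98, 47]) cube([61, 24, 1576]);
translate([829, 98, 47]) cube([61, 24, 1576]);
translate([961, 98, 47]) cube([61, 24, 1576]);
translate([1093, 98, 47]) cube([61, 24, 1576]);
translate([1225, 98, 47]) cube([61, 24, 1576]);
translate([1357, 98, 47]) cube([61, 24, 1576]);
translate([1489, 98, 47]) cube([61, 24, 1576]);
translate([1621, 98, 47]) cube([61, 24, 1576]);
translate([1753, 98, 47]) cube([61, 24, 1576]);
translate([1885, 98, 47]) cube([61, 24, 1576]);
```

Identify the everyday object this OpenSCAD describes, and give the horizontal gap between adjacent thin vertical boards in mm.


A fence section. The picket gap is 71 mm.

Two posts, two rails, 14 pickets — a fence section. Span 1930 mm holds 14 pickets of 61 mm with 15 equal gaps: ⌊(1930 − 14·61) / 15⌋ = 71 mm.


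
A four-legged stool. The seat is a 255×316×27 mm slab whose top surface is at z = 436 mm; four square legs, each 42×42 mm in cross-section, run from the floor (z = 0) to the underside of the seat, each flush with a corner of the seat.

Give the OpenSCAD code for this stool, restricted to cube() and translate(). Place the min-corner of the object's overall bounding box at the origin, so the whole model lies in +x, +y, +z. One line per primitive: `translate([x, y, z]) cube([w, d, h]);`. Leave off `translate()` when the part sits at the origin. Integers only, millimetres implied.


translate([0, 0, 409]) cube([255, 316, 27]);
cube([42, 42, 409]);
translate([213, 0, 0]) cube([42, 42, 409]);
translate([0, 274, 0]) cube([42, 42, 409]);
translate([213, 274, 0]) cube([42, 42, 409]);


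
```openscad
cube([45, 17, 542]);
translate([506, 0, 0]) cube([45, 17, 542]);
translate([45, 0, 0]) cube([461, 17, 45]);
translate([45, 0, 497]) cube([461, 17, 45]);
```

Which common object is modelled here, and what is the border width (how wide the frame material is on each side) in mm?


A picture frame. The border width is 45 mm.

Four thin pieces enclosing a rectangular opening — a picture frame. The two full-height stiles are 542 mm tall; the top rail sits at z = 497 and is 45 mm tall, so the border above the opening is 542 − 497 = 45 mm, matching the stile x-width.


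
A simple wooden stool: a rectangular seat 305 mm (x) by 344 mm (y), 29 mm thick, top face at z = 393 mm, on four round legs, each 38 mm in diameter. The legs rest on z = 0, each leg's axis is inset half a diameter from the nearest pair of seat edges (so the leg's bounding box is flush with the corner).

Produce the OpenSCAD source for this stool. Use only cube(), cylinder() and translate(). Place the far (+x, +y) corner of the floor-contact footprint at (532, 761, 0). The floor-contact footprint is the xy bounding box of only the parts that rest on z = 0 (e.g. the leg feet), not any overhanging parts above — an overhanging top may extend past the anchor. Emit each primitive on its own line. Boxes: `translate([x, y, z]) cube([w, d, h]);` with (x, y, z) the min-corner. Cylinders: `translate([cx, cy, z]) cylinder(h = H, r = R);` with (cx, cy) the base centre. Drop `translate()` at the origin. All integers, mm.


translate([227, 417, 364]) cube([305, 344, 29]);
translate([246, 436, 0]) cylinder(h = 364, r = 19);
translate([513, 436, 0]) cylinder(h = 364, r = 19);
translate([246, 742, 0]) cylinder(h = 364, r = 19);
translate([513, 742, 0]) cylinder(h = 364, r = 19);


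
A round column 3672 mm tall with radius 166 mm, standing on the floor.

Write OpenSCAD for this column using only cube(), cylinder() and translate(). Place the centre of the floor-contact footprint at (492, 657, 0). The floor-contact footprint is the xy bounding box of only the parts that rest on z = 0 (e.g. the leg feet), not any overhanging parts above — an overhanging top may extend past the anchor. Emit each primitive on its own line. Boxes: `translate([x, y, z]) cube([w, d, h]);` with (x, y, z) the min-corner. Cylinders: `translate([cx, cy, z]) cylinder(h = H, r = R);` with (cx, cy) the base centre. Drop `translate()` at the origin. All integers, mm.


translate([492, 657, 0]) cylinder(h = 3672, r = 166);


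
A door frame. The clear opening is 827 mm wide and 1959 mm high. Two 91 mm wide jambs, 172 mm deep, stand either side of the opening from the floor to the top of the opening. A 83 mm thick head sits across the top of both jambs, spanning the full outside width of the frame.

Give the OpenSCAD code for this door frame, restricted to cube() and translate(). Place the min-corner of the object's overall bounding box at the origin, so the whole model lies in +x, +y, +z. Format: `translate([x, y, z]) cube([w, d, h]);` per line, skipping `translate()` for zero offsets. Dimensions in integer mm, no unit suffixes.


cube([91, 172, 1959]);
translate([918, 0, 0]) cube([91, 172, 1959]);
translate([0, 0, 1959]) cube([1009, 172, 83]);


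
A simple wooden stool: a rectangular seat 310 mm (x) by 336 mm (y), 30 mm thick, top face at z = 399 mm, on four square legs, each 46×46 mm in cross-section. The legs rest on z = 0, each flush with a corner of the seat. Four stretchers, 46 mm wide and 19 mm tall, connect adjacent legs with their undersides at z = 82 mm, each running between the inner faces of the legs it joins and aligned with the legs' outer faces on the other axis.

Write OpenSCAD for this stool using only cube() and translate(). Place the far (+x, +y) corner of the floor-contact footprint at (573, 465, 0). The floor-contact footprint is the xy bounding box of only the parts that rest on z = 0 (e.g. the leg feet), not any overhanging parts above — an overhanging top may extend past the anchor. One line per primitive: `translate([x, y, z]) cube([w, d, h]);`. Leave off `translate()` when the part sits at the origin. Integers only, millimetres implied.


// leg_h = 399 - 30 = 369
// stretcher span = 310 - 2*46 = 218
translate([263, 129, 369]) cube([310, 336, 30]);
translate([263, 129, 0]) cube([46, 46, 369]);
translate([527, 129, 0]) cube([46, 46, 369]);
translate([263, 419, 0]) cube([46, 46, 369]);
translate([527, 419, 0]) cube([46, 46, 369]);
translate([309, 129, 82]) cube([218, 46, 19]);
translate([309, 419, 82]) cube([218, 46, 19]);
translate([263, 175, 82]) cube([46, 244, 19]);
translate([527, 175, 82]) cube([46, 244, 19]);


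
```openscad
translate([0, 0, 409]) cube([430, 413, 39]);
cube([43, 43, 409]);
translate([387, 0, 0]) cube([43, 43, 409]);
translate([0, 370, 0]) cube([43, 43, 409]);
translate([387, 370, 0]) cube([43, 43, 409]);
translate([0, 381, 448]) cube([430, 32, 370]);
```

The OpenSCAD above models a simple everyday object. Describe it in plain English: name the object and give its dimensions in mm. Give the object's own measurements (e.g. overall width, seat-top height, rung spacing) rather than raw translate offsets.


A chair. The seat is a 430×413×39 mm slab with its top at z = 448 mm, on four 43×43 mm corner legs (flush with the seat edges, standing on z = 0). A flat backrest 32 mm thick, 370 mm tall, spans the full seat width and rises from the seat top along its +y edge, rear face flush with the rear of the seat.


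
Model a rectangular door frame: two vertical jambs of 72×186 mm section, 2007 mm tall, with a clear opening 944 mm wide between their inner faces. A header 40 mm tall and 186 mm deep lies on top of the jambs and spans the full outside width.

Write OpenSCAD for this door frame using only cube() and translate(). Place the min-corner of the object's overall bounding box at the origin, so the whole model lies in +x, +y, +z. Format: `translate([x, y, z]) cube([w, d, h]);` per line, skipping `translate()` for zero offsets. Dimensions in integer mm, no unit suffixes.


cube([72, 186, 2007]);
translate([1016, 0, 0]) cube([72, 186, 2007]);
translate([0, 0, 2007]) cube([1088, 186, 40]);


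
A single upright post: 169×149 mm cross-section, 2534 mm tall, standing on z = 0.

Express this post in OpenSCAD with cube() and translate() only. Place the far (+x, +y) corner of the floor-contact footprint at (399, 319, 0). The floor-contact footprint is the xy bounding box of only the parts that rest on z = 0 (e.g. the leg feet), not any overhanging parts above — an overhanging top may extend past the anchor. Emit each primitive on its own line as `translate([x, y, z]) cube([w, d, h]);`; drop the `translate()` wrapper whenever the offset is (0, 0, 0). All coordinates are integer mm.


translate([230, 170, 0]) cube([169, 149, 2534]);


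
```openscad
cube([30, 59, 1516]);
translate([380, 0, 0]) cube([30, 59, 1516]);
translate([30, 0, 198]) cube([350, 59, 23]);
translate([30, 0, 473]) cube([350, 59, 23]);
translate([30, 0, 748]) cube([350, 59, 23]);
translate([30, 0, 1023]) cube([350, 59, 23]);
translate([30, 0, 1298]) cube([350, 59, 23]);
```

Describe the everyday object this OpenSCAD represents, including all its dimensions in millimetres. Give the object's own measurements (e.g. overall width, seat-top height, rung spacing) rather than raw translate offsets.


A straight ladder. Two 30×59 mm vertical rails, 1516 mm tall, stand 410 mm apart (outside-to-outside) with their front faces coplanar on the −y side. 5 rungs, each 59 mm deep and 23 mm tall, span between the inner faces of the rails, front faces flush with the rails. The lowest rung's underside is at z = 198 mm and rungs are spaced 275 mm apart (underside to underside).


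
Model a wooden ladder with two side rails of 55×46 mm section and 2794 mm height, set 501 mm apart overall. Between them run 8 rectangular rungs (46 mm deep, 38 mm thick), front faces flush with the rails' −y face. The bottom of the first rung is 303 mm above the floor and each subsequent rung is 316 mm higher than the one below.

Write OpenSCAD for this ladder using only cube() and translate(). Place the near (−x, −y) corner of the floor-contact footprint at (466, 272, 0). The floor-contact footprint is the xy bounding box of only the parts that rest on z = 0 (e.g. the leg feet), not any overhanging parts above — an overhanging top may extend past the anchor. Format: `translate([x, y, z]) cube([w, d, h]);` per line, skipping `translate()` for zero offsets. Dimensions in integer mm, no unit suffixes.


translate([466, 272, 0]) cube([55, 46, 2794]);
translate([912, 272, 0]) cube([55, 46, 2794]);
translate([521, 272, 303]) cube([391, 46, 38]);
translate([521, 272, 619]) cube([391, 46, 38]);
translate([521, 272, 935]) cube([391, 46, 38]);
translate([521, 272, 1251]) cube([391, 46, 38]);
translate([521, 272, 1567]) cube([391, 46, 38]);
translate([521, 272, 1883]) cube([391, 46, 38]);
translate([521, 272, 2199]) cube([391, 46, 38]);
translate([521, 272, 2515]) cube([391, 46, 38]);


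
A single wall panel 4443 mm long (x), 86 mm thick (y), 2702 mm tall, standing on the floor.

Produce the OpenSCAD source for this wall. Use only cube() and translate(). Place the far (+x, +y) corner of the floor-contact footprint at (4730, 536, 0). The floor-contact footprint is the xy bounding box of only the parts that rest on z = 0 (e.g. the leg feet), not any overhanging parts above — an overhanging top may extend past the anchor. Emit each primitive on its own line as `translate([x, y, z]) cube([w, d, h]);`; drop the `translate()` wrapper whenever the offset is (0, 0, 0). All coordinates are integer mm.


translate([287, 450, 0]) cube([4443, 86, 2702]);


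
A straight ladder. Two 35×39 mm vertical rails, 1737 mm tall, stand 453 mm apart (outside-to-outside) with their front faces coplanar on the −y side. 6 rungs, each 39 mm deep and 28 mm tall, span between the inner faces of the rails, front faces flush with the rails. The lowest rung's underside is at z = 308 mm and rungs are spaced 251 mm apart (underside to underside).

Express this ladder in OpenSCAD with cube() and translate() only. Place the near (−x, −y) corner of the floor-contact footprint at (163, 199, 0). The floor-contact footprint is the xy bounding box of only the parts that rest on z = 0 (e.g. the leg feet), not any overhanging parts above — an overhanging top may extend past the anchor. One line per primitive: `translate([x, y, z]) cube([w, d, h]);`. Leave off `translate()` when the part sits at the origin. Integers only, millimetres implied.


translate([163, 199, 0]) cube([35, 39, 1737]);
translate([581, 199, 0]) cube([35, 39, 1737]);
translate([198, 199, 308]) cube([383, 39, 28]);
translate([198, 199, 559]) cube([383, 39, 28]);
translate([198, 199, 810]) cube([383, 39, 28]);
translate([198, 199, 1061]) cube([383, 39, 28]);
translate([198, 199, 1312]) cube([383, 39, 28]);
translate([198, 199, 1563]) cube([383, 39, 28]);


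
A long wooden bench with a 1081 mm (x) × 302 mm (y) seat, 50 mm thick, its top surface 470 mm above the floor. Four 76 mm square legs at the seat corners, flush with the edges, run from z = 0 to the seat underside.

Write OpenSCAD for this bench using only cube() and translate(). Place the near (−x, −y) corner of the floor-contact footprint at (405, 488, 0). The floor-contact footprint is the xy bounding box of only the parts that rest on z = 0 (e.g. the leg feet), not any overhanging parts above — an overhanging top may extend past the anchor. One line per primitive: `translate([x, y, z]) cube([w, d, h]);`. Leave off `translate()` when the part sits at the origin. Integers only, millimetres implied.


translate([405, 488, 420]) cube([1081, 302, 50]);
translate([405, 488, 0]) cube([76, 76, 420]);
translate([405, 714, 0]) cube([76, 76, 420]);
translate([1410, 488, 0]) cube([76, 76, 420]);
translate([1410, 714, 0]) cube([76, 76, 420]);


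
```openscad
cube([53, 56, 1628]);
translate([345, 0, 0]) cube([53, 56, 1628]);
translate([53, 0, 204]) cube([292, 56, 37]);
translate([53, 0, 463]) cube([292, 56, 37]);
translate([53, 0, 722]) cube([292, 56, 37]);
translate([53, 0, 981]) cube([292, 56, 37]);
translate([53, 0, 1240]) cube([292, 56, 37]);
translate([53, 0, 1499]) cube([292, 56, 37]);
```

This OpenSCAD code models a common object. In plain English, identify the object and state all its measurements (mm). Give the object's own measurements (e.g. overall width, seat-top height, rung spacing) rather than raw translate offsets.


A straight ladder. Two 53×56 mm vertical rails, 1628 mm tall, stand 398 mm apart (outside-to-outside) with their front faces coplanar on the −y side. 6 rungs, each 56 mm deep and 37 mm tall, span between the inner faces of the rails, front faces flush with the rails. The lowest rung's underside is at z = 204 mm and rungs are spaced 259 mm apart (underside to underside).


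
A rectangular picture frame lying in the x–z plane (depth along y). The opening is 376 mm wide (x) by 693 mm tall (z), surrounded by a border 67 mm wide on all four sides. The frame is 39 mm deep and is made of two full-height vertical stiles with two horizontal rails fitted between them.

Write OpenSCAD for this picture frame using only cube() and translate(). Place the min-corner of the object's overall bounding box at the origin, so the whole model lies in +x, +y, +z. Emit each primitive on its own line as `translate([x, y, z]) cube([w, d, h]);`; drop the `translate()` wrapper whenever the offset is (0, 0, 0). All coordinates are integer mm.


cube([67, 39, 827]);
translate([443, 0, 0]) cube([67, 39, 827]);
translate([67, 0, 0]) cube([376, 39, 67]);
translate([67, 0, 760]) cube([376, 39, 67]);


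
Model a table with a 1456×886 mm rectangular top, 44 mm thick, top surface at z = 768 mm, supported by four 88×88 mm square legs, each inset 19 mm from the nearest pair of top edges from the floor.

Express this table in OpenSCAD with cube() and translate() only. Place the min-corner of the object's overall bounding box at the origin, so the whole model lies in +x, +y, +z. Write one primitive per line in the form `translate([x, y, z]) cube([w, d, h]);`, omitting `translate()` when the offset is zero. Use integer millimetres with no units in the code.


// leg_h = 768 - 44 = 724
translate([0, 0, 724]) cube([1456, 886, 44]);
translate([19, 19, 0]) cube([88, 88, 724]);
translate([1349, 19, 0]) cube([88, 88, 724]);
translate([19, 779, 0]) cube([88, 88, 724]);
translate([1349, 779, 0]) cube([88, 88, 724]);


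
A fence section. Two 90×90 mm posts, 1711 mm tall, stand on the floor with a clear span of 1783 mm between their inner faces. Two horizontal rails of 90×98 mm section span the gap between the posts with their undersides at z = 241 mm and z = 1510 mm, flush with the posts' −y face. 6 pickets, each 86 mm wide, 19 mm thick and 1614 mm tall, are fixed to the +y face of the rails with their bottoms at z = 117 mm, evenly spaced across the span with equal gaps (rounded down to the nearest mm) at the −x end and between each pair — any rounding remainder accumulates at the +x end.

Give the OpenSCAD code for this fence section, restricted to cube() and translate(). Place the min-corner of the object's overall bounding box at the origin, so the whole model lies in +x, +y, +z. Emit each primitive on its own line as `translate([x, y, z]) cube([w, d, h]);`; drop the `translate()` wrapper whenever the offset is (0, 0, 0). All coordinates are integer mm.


cube([90, 90, 1711]);
translate([1873, 0, 0]) cube([90, 90, 1711]);
translate([90, 0, 241]) cube([1783, 90, 98]);
translate([90, 0, 1510]) cube([1783, 90, 98]);
translate([271, 90, 117]) cube([86, 19, 1614]);
translate([538, 90, 117]) cube([86, 19, 1614]);
translate([805, 90, 117]) cube([86, 19, 1614]);
translate([1072, 90, 117]) cube([86, 19, 1614]);
translate([1339, 90, 117]) cube([86, 19, 1614]);
translate([1606, 90, 117]) cube([86, 19, 1614]);


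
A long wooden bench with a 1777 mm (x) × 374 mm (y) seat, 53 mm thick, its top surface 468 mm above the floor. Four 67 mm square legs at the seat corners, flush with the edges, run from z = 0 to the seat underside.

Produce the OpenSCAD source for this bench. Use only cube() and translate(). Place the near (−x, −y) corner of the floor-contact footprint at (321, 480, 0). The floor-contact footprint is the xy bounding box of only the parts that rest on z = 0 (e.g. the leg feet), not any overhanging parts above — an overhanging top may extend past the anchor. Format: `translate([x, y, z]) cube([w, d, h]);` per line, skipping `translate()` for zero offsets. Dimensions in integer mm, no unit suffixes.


translate([321, 480, 415]) cube([1777, 374, 53]);
translate([321, 480, 0]) cube([67, 67, 415]);
translate([321, 787, 0]) cube([67, 67, 415]);
translate([2031, 480, 0]) cube([67, 67, 415]);
translate([2031, 787, 0]) cube([67, 67, 415]);


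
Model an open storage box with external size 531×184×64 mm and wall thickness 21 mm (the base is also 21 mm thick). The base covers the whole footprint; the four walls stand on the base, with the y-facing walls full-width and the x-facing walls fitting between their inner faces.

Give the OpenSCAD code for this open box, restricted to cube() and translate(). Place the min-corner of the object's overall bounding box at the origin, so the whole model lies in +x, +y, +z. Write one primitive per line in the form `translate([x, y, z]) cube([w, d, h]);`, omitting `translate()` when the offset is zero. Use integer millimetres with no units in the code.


cube([531, 184, 21]);
translate([0, 0, 21]) cube([531, 21, 43]);
translate([0, 163, 21]) cube([531, 21, 43]);
translate([0, 21, 21]) cube([21, 142, 43]);
translate([510, 21, 21]) cube([21, 142, 43]);


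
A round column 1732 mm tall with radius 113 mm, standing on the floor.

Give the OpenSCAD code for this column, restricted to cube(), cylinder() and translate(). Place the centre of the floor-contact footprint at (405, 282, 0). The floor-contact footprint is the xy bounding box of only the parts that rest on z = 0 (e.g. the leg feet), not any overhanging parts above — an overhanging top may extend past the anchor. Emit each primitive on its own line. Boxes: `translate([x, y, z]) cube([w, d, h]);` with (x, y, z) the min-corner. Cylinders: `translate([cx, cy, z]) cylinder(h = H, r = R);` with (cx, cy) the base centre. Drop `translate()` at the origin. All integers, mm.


translate([405, 282, 0]) cylinder(h = 1732, r = 113);


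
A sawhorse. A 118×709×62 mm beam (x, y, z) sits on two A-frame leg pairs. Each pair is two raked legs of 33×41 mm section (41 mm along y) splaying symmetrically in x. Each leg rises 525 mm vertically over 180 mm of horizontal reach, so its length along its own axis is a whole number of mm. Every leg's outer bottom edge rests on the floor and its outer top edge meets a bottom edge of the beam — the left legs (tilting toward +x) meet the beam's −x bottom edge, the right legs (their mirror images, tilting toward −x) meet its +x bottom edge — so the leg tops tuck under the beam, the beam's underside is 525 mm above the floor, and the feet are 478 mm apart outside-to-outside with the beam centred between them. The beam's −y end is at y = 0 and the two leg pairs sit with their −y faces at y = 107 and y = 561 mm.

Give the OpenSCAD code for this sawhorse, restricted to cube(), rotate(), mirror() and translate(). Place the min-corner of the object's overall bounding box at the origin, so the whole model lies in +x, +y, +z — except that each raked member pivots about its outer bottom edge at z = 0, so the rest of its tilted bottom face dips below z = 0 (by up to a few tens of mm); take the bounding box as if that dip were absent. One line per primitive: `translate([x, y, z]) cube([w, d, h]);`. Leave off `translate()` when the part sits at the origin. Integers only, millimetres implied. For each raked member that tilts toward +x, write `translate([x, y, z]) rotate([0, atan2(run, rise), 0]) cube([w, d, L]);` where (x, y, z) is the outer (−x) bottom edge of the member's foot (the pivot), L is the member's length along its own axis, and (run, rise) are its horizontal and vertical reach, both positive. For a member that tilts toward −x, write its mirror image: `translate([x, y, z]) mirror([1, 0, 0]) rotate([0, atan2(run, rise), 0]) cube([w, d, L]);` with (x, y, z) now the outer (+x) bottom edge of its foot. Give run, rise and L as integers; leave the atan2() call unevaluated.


translate([180, 0, 525]) cube([118, 709, 62]);
translate([0, 107, 0]) rotate([0, atan2(180, 525), 0]) cube([33, 41, 555]);
translate([478, 107, 0]) mirror([1, 0, 0]) rotate([0, atan2(180, 525), 0]) cube([33, 41, 555]);
translate([0, 561, 0]) rotate([0, atan2(180, 525), 0]) cube([33, 41, 555]);
translate([478, 561, 0]) mirror([1, 0, 0]) rotate([0, atan2(180, 525), 0]) cube([33, 41, 555]);


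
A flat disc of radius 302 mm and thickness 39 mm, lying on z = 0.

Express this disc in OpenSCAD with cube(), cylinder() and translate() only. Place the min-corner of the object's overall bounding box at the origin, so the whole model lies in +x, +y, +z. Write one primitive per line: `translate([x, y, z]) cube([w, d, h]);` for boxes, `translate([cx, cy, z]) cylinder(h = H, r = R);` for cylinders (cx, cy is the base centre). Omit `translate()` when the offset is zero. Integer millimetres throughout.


translate([302, 302, 0]) cylinder(h = 39, r = 302);


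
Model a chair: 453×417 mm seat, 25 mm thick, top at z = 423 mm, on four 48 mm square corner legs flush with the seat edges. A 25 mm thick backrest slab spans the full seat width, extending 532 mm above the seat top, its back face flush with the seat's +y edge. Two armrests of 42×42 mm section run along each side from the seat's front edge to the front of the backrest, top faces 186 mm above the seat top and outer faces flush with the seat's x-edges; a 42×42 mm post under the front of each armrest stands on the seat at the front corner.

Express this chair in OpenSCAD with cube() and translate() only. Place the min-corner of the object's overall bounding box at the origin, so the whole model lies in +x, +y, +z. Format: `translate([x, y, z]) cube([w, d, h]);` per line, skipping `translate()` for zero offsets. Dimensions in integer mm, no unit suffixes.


translate([0, 0, 398]) cube([453, 417, 25]);
cube([48, 48, 398]);
translate([405, 0, 0]) cube([48, 48, 398]);
translate([0, 369, 0]) cube([48, 48, 398]);
translate([405, 369, 0]) cube([48, 48, 398]);
translate([0, 392, 423]) cube([453, 25, 532]);
translate([0, 0, 567]) cube([42, 392, 42]);
translate([411, 0, 567]) cube([42, 392, 42]);
translate([0, 0, 423]) cube([42, 42, 144]);
translate([411, 0, 423]) cube([42, 42, 144]);


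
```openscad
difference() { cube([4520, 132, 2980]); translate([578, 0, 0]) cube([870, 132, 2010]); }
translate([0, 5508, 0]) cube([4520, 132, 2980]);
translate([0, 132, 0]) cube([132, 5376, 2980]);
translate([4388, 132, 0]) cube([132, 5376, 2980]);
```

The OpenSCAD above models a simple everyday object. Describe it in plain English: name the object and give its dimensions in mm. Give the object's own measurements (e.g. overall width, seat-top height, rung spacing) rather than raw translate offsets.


A single room: four walls, each 2980 mm tall and 132 mm thick, enclosing an outside footprint 4520×5640 mm (x × y), no floor or roof. The front and back walls (−y and +y sides) run the full x-width; the side walls fit between their inner faces. A door opening 870 mm wide and 2010 mm tall is cut through the front wall from the floor up, its −x edge 578 mm from the wall's −x end.


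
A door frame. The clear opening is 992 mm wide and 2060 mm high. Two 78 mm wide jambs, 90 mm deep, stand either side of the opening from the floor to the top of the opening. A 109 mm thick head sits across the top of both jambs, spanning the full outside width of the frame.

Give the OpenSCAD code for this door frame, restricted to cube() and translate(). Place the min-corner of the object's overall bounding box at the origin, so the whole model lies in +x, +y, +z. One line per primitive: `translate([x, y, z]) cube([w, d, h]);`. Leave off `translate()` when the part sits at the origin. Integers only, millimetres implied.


cube([78, 90, 2060]);
translate([1070, 0, 0]) cube([78, 90, 2060]);
translate([0, 0, 2060]) cube([1148, 90, 109]);


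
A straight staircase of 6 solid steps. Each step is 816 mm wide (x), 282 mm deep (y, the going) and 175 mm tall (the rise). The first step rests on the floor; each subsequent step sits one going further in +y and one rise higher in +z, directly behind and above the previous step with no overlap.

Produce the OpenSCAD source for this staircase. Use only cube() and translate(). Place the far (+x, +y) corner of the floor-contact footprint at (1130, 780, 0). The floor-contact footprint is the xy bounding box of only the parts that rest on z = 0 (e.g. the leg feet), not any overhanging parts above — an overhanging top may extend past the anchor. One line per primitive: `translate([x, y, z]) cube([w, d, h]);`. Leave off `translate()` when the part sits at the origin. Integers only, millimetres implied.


translate([314, 498, 0]) cube([816, 282, 175]);
translate([314, 780, 175]) cube([816, 282, 175]);
translate([314, 1062, 350]) cube([816, 282, 175]);
translate([314, 1344, 525]) cube([816, 282, 175]);
translate([314, 1626, 700]) cube([816, 282, 175]);
translate([314, 1908, 875]) cube([816, 282, 175]);


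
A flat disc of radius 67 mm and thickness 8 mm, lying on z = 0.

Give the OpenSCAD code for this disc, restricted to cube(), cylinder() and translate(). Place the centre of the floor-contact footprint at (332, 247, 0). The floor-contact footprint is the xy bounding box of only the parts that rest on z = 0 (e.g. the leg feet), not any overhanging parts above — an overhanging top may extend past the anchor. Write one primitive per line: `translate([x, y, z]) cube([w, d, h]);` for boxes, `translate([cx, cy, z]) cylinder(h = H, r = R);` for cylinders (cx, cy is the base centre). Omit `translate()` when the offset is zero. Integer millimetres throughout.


translate([332, 247, 0]) cylinder(h = 8, r = 67);


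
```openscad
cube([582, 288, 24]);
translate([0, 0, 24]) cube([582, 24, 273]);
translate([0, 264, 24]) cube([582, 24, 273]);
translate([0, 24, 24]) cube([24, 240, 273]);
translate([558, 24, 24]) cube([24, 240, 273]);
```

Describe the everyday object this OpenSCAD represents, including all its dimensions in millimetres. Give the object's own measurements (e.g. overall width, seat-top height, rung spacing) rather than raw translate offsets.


An open-topped rectangular box: outside dimensions 582×288×297 mm, with a uniform wall and base thickness of 24 mm. The base is a full 582×288 slab on the floor; four walls sit on top of the base. The front and back walls (the −y and +y sides) span the full width; the two side walls fit between them.


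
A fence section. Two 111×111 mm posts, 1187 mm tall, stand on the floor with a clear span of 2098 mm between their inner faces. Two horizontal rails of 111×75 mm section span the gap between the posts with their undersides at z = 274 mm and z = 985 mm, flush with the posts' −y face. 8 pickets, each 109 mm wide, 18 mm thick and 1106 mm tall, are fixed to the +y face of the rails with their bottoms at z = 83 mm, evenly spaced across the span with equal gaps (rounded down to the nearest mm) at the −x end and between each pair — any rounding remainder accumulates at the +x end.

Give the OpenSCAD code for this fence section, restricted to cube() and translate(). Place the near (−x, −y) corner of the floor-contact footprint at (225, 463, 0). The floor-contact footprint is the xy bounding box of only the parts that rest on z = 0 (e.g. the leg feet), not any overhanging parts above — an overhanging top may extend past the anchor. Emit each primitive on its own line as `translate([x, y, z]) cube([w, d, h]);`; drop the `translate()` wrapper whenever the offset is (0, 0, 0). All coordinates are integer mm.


translate([225, 463, 0]) cube([111, 111, 1187]);
translate([2434, 463, 0]) cube([111, 111, 1187]);
translate([336, 463, 274]) cube([2098, 111, 75]);
translate([336, 463, 985]) cube([2098, 111, 75]);
translate([472, 574, 83]) cube([109, 18, 1106]);
translate([717, 574, 83]) cube([109, 18, 1106]);
translate([962, 574, 83]) cube([109, 18, 1106]);
translate([1207, 574, 83]) cube([109, 18, 1106]);
translate([1452, 574, 83]) cube([109, 18, 1106]);
translate([1697, 574, 83]) cube([109, 18, 1106]);
translate([1942, 574, 83]) cube([109, 18, 1106]);
translate([2187, 574, 83]) cube([109, 18, 1106]);


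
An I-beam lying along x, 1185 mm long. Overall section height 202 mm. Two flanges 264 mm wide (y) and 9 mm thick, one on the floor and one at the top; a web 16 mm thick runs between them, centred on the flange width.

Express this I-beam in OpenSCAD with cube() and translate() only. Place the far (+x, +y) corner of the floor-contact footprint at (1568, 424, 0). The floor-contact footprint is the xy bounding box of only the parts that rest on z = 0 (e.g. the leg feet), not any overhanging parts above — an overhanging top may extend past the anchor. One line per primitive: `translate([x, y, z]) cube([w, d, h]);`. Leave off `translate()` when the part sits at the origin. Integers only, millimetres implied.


translate([383, 160, 0]) cube([1185, 264, 9]);
translate([383, 284, 9]) cube([1185, 16, 184]);
translate([383, 160, 193]) cube([1185, 264, 9]);


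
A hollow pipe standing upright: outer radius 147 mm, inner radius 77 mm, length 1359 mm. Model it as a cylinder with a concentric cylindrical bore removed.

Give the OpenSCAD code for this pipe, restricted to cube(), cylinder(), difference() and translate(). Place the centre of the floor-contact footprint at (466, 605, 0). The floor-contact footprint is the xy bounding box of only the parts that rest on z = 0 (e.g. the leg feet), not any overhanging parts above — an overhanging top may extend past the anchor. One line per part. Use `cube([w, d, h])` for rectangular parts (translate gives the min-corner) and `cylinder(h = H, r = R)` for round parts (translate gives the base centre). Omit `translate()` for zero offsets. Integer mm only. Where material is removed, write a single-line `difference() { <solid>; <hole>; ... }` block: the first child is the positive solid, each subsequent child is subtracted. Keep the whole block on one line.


difference() { translate([466, 605, 0]) cylinder(h = 1359, r = 147); translate([466, 605, 0]) cylinder(h = 1359, r = 77); }


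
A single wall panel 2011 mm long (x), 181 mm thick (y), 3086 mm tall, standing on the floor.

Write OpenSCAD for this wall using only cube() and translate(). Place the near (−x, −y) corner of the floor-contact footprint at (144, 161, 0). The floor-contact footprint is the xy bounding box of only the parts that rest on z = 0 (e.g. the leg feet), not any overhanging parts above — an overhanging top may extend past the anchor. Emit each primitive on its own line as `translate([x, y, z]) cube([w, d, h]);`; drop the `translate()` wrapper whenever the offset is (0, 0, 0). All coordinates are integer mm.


translate([144, 161, 0]) cube([2011, 181, 3086]);


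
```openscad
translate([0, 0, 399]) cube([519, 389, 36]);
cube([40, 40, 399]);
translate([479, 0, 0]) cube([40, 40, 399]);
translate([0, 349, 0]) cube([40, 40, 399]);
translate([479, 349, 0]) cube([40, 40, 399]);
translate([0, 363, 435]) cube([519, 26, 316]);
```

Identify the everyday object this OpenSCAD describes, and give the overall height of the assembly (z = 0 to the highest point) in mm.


A chair. The overall height is 751 mm.

A slab on four corner posts with a tall panel at the back — a chair. The seat slab sits at z = 399 with thickness 36, and the 316 mm backrest starts at the seat top, so the overall height is 399 + 36 + 316 = 751 mm.


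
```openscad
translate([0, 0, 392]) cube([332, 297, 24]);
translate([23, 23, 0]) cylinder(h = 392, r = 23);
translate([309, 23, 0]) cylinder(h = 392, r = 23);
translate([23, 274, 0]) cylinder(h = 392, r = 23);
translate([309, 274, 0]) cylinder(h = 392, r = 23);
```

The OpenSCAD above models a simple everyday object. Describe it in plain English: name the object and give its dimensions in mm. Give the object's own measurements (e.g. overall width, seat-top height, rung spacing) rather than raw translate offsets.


A simple wooden stool: a rectangular seat 332 mm (x) by 297 mm (y), 24 mm thick, top face at z = 416 mm, on four round legs, each 46 mm in diameter. The legs rest on z = 0, each leg's axis is inset half a diameter from the nearest pair of seat edges (so the leg's bounding box is flush with the corner).


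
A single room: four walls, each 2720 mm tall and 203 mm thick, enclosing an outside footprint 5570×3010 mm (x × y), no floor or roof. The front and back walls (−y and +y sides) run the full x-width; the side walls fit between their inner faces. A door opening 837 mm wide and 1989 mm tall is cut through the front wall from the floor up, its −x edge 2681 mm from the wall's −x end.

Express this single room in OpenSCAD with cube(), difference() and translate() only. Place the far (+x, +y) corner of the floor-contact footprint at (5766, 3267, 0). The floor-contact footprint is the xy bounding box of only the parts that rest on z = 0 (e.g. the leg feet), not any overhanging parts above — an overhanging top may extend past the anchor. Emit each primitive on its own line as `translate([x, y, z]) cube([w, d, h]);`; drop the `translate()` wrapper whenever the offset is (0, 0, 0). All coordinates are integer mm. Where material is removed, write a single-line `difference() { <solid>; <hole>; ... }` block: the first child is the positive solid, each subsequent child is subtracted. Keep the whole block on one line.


difference() { translate([196, 257, 0]) cube([5570, 203, 2720]); translate([2877, 257, 0]) cube([837, 203, 1989]); }
translate([196, 3064, 0]) cube([5570, 203, 2720]);
translate([196, 460, 0]) cube([203, 2604, 2720]);
translate([5563, 460, 0]) cube([203, 2604, 2720]);


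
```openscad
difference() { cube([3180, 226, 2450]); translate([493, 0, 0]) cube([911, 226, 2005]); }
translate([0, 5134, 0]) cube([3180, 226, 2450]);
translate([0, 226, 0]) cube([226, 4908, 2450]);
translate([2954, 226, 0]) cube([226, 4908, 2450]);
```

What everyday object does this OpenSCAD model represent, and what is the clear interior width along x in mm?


A single room. The interior width is 2728 mm.

Four walls enclosing a rectangle with a door in the front wall — a room. Outside width 3180 minus two 226 mm walls gives 2728 mm.


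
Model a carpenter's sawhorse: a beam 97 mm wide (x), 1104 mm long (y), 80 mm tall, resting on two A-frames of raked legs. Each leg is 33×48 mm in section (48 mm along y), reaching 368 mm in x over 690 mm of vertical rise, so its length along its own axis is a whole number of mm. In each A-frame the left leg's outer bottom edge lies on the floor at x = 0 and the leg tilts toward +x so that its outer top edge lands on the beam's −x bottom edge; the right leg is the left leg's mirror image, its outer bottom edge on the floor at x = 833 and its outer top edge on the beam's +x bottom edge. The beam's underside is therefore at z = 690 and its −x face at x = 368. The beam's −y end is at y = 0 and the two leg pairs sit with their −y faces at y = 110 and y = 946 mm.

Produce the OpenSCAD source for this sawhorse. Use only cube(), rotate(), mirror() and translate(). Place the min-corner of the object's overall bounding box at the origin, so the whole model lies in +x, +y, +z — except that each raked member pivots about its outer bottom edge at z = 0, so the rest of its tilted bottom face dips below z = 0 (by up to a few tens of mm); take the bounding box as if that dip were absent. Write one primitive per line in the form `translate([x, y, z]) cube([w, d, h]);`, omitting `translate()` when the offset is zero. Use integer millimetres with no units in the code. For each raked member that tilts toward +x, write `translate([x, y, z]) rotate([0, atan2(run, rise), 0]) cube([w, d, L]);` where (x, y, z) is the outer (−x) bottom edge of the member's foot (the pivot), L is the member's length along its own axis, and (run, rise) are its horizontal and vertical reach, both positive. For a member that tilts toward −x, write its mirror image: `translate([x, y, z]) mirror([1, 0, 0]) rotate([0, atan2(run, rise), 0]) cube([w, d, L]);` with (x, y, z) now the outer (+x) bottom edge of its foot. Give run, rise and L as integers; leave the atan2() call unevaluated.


translate([368, 0, 690]) cube([97, 1104, 80]);
translate([0, 110, 0]) rotate([0, atan2(368, 690), 0]) cube([33, 48, 782]);
translate([833, 110, 0]) mirror([1, 0, 0]) rotate([0, atan2(368, 690), 0]) cube([33, 48, 782]);
translate([0, 946, 0]) rotate([0, atan2(368, 690), 0]) cube([33, 48, 782]);
translate([833, 946, 0]) mirror([1, 0, 0]) rotate([0, atan2(368, 690), 0]) cube([33, 48, 782]);
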